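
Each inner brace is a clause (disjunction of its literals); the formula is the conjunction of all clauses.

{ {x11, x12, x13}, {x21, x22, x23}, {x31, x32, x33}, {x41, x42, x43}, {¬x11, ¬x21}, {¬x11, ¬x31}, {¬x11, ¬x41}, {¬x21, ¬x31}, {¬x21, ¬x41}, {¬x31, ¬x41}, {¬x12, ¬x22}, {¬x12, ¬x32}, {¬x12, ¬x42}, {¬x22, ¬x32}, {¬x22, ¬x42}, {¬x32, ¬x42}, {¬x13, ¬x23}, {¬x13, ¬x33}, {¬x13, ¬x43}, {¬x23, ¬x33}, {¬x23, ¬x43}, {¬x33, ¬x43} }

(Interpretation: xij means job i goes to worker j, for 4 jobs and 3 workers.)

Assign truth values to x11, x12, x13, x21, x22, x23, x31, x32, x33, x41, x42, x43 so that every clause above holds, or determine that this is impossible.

Branch on x11: set x11 = False.
Branch on x12: set x12 = True.
(¬x22) alone gives x22 = False.
(¬x32) alone gives x32 = False.
(¬x42) alone gives x42 = False.
Branch on x21: set x21 = True.
(¬x31) alone gives x31 = False.
(x33) alone gives x33 = True.
(¬x41) alone gives x41 = False.
(x43) alone gives x43 = True.
That conflicts with the unit clause (¬x43).
Undo x21 and try x21 = False.
(x23) alone gives x23 = True.
(¬x13) alone gives x13 = False.
(¬x33) alone gives x33 = False.
(x31) alone gives x31 = True.
(¬x41) alone gives x41 = False.
(x43) alone gives x43 = True.
That conflicts with the unit clause (¬x43).
Neither x21 = True nor x21 = False works.
Undo x12 and try x12 = False.
(x13) alone gives x13 = True.
(¬x23) alone gives x23 = False.
(¬x33) alone gives x33 = False.
(¬x43) alone gives x43 = False.
Branch on x21: set x21 = True.
(¬x31) alone gives x31 = False.
(x32) alone gives x32 = True.
(¬x41) alone gives x41 = False.
(x42) alone gives x42 = True.
That conflicts with the unit clause (¬x42).
Undo x21 and try x21 = False.
(x22) alone gives x22 = True.
(¬x32) alone gives x32 = False.
(x31) alone gives x31 = True.
(¬x41) alone gives x41 = False.
(x42) alone gives x42 = True.
That conflicts with the unit clause (¬x42).
Neither x21 = True nor x21 = False works.
Neither x12 = True nor x12 = False works.
Undo x11 and try x11 = True.
(¬x21) alone gives x21 = False.
(¬x31) alone gives x31 = False.
(¬x41) alone gives x41 = False.
Branch on x22: set x22 = True.
(¬x12) alone gives x12 = False.
(¬x32) alone gives x32 = False.
(x33) alone gives x33 = True.
(¬x42) alone gives x42 = False.
(x43) alone gives x43 = True.
That conflicts with the unit clause (¬x43).
Undo x22 and try x22 = False.
(x23) alone gives x23 = True.
(¬x13) alone gives x13 = False.
(¬x33) alone gives x33 = False.
(x32) alone gives x32 = True.
(¬x12) alone gives x12 = False.
(¬x42) alone gives x42 = False.
(x43) alone gives x43 = True.
That conflicts with the unit clause (¬x43).
Neither x22 = True nor x22 = False works.
Neither x11 = True nor x11 = False works.

UNSATISFIABLE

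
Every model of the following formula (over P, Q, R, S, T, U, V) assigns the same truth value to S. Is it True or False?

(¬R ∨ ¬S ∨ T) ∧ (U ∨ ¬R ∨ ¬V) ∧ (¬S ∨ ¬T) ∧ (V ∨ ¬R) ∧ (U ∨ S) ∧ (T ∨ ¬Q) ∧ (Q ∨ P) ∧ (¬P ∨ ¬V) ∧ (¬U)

Suppose S = False.
Unit clause (U) forces U = True.
Now (¬U) is unsatisfied and unit — conflict.
So every satisfying assignment has S = True.

True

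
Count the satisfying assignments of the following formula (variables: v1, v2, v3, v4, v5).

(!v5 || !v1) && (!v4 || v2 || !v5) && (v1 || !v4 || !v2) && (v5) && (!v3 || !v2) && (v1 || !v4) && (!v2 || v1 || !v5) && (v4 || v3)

There are 2^5 = 32 truth assignments over (v1, v2, v3, v4, v5).
Split on v2. With v2 = true, the clauses containing v2 are satisfied and !v2 drops from the rest; 0 of the 2^4 = 16 assignments to the other variables satisfy what remains.
With v2 = false, by the same count on the reduced clause set, 1 assignment works.
Total: 0 + 1 = 1.

1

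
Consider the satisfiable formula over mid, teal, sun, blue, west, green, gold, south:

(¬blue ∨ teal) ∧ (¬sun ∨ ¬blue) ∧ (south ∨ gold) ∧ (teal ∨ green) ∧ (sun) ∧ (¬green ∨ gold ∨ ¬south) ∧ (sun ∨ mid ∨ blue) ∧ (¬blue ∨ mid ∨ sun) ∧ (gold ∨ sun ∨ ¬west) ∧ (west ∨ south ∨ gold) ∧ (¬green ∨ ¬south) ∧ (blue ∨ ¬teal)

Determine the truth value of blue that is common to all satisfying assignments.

Suppose blue = True.
(teal) alone gives teal = True.
(¬sun) alone gives sun = False.
That conflicts with the unit clause (sun).
So every satisfying assignment has blue = False.

False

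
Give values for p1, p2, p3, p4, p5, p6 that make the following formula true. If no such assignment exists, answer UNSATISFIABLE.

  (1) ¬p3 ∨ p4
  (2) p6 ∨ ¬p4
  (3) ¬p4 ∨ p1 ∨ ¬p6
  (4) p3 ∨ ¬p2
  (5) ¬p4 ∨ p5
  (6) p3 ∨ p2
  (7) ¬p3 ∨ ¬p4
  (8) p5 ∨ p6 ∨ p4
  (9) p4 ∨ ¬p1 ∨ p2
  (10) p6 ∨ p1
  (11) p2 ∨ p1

UNSATISFIABLE

Suppose p3 = False.
From the singleton clause (¬p2), p2 = False.
That conflicts with the unit clause (p2).
Backtrack on p3: now try p3 = True.
From the singleton clause (p4), p4 = True.
That conflicts with the unit clause (¬p4).
Either choice for p3 ends in contradiction.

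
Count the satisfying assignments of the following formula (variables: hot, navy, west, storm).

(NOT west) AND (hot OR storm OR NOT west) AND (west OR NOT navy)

There are 2^4 = 16 truth assignments over (hot, navy, west, storm).
Check each against the 3 clauses (columns in the order hot, navy, west, storm):
  F F F F  ✓ satisfies all
  F F F T  ✓ satisfies all
  F F T F  ✗ fails (NOT west)
  F F T T  ✗ fails (NOT west)
  F T F F  ✗ fails (west OR NOT navy)
  F T F T  ✗ fails (west OR NOT navy)
  F T T F  ✗ fails (NOT west)
  F T T T  ✗ fails (NOT west)
  T F F F  ✓ satisfies all
  T F F T  ✓ satisfies all
  T F T F  ✗ fails (NOT west)
  T F T T  ✗ fails (NOT west)
  T T F F  ✗ fails (west OR NOT navy)
  T T F T  ✗ fails (west OR NOT navy)
  T T T F  ✗ fails (NOT west)
  T T T T  ✗ fails (NOT west)
4 of the 16 rows are models.

4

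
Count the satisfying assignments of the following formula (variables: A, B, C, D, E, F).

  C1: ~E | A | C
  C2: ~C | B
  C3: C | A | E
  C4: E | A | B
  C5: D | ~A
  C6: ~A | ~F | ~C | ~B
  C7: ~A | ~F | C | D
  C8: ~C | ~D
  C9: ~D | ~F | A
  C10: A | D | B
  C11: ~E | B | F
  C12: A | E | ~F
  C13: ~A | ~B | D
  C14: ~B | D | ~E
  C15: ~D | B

There are 2^6 = 64 truth assignments over (A, B, C, D, E, F).
Split on E. With E = 1, the clauses containing E are satisfied and ~E drops from the rest; 2 of the 2^5 = 32 assignments to the other variables satisfy what remains.
With E = 0, by the same count on the reduced clause set, 3 assignments work.
(One model: A=F, B=T, C=T, D=F, E=F, F=F.)
Total: 2 + 3 = 5.

5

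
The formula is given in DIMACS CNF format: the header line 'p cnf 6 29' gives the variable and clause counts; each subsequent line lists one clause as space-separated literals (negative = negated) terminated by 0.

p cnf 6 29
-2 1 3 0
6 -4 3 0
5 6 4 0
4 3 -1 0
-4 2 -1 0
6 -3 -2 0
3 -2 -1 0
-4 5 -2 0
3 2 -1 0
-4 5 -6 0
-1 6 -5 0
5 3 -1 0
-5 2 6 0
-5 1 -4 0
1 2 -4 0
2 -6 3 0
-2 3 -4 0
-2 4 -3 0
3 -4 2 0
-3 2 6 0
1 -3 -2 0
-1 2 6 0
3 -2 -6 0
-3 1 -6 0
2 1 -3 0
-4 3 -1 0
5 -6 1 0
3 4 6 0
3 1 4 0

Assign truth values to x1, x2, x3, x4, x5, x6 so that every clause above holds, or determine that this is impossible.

Branch on x2: set x2 = False.
Branch on x4: set x4 = False.
Branch on x5: set x5 = False.
(x6) alone gives x6 = True.
(x3) alone gives x3 = True.
(x1) alone gives x1 = True.
This assignment satisfies each clause.

x1: True; x2: False; x3: True; x4: False; x5: False; x6: True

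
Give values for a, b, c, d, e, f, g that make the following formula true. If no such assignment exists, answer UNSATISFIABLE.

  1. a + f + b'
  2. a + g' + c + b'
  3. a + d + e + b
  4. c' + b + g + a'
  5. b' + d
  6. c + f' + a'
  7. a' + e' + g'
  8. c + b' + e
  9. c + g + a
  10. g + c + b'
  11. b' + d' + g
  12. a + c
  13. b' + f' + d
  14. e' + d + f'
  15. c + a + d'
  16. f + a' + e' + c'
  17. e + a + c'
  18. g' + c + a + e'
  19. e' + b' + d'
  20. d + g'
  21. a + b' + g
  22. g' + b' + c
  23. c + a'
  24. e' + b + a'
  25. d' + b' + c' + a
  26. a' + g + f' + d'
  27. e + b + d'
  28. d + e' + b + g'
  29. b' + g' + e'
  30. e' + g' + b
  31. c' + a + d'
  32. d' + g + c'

a=1,  b=1,  c=1,  d=1,  e=0,  f=0,  g=1

Try b = 1.
From the singleton clause (d), d = 1.
From the singleton clause (g), g = 1.
From the singleton clause (e'), e = 0.
From the singleton clause (c), c = 1.
From the singleton clause (a), a = 1.
No clause remains; f is free.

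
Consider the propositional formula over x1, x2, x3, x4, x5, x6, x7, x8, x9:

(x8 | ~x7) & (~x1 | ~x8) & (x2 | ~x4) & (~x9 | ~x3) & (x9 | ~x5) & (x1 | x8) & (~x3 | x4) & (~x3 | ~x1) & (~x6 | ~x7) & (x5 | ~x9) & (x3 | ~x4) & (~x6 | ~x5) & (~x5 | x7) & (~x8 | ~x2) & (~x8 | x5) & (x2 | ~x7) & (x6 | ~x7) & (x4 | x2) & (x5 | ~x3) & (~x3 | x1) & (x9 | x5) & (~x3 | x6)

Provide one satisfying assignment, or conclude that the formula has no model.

UNSATISFIABLE

Try x8 = 1.
The clause (~x1) is unit, so x1 = 0.
The clause (~x2) is unit, so x2 = 0.
The clause (~x4) is unit, so x4 = 0.
That conflicts with the unit clause (x4).
So x8 must be the other value — set x8 = 0.
The clause (~x7) is unit, so x7 = 0.
The clause (x1) is unit, so x1 = 1.
The clause (~x3) is unit, so x3 = 0.
The clause (~x4) is unit, so x4 = 0.
The clause (~x5) is unit, so x5 = 0.
The clause (~x9) is unit, so x9 = 0.
That conflicts with the unit clause (x9).
Neither x8 = 1 nor x8 = 0 works.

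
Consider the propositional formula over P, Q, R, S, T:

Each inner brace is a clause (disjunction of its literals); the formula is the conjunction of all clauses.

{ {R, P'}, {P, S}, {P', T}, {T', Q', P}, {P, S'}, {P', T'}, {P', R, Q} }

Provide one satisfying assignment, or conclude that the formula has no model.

UNSATISFIABLE

Case R = 1:
Case P = 1:
(T) alone gives T = 1.
Now (T') is unsatisfied and unit — conflict.
That branch fails; take P = 0 instead.
(S) alone gives S = 1.
Now (S') is unsatisfied and unit — conflict.
Neither P = 1 nor P = 0 works.
That branch fails; take R = 0 instead.
(P') alone gives P = 0.
(S) alone gives S = 1.
Now (S') is unsatisfied and unit — conflict.
Neither R = 1 nor R = 0 works.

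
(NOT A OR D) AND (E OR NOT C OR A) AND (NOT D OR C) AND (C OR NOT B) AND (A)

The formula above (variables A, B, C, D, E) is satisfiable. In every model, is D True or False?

Suppose D = false.
(NOT A) alone gives A = false.
Now (A) is unsatisfied and unit — conflict.
So every satisfying assignment has D = True.

True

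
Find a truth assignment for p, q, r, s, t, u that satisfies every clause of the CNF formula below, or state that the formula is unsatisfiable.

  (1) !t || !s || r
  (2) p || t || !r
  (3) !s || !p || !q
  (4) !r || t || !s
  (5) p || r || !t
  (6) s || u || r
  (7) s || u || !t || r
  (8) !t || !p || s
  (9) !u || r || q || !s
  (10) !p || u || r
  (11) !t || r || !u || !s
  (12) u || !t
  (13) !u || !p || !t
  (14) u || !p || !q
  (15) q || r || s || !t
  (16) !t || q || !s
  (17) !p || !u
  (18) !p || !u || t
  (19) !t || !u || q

Branch on u: set u = false.
From the singleton clause (!t), t = false.
Branch on p: set p = false.
From the singleton clause (!r), r = false.
From the singleton clause (s), s = true.
All clauses hold; q can take either value.

p=false,  q=false,  r=false,  s=true,  t=false,  u=false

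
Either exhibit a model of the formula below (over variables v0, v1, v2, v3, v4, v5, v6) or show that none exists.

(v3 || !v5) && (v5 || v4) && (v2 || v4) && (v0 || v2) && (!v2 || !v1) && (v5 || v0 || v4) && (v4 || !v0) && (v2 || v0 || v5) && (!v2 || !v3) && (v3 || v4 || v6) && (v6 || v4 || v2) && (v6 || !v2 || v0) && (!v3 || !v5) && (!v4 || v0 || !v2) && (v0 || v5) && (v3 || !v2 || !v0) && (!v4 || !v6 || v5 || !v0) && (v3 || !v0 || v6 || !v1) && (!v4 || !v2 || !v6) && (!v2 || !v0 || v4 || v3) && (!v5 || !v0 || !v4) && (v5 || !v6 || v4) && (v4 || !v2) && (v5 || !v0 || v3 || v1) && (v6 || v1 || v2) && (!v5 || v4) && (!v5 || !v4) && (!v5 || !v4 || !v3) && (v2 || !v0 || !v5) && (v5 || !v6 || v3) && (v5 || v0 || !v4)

v0: true, v1: true, v2: false, v3: true, v4: true, v5: false, v6: false

Try v3 = true.
(!v2) alone gives v2 = false.
(v4) alone gives v4 = true.
(v0) alone gives v0 = true.
(!v5) alone gives v5 = false.
(!v6) alone gives v6 = false.
(v1) alone gives v1 = true.
All clauses are satisfied.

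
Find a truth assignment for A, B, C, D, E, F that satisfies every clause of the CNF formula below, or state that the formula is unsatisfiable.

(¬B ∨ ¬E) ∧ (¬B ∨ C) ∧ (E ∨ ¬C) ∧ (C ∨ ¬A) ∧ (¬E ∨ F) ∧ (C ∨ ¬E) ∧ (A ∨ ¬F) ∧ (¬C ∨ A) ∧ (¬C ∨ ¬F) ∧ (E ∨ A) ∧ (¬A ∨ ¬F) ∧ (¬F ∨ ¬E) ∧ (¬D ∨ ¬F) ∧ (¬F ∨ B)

Suppose B = False.
(¬F) alone gives F = False.
(¬E) alone gives E = False.
(¬C) alone gives C = False.
(¬A) alone gives A = False.
Now (A) is unsatisfied and unit — conflict.
That branch fails; take B = True instead.
(¬E) alone gives E = False.
(C) alone gives C = True.
Now (¬C) is unsatisfied and unit — conflict.
Either choice for B ends in contradiction.

UNSATISFIABLE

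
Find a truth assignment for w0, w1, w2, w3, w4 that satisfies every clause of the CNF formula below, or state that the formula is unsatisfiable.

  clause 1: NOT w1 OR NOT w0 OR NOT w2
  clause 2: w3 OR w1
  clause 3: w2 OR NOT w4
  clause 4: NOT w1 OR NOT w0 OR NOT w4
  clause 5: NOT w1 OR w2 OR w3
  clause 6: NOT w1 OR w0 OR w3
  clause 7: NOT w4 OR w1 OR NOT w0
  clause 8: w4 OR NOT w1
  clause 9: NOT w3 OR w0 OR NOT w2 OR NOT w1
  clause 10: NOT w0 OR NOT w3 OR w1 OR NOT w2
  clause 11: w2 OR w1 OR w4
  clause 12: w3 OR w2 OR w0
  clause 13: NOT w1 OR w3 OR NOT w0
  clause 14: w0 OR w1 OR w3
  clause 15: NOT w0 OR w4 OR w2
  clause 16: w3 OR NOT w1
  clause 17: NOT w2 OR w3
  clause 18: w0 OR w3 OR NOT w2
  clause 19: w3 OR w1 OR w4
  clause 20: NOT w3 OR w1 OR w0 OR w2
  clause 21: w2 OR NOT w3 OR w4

w0: false; w1: false; w2: true; w3: true; w4: false

Case w3 = true:
Case w2 = true:
Case w1 = false:
From the singleton clause (NOT w0), w0 = false.
Every clause is now satisfied; w4 is unconstrained.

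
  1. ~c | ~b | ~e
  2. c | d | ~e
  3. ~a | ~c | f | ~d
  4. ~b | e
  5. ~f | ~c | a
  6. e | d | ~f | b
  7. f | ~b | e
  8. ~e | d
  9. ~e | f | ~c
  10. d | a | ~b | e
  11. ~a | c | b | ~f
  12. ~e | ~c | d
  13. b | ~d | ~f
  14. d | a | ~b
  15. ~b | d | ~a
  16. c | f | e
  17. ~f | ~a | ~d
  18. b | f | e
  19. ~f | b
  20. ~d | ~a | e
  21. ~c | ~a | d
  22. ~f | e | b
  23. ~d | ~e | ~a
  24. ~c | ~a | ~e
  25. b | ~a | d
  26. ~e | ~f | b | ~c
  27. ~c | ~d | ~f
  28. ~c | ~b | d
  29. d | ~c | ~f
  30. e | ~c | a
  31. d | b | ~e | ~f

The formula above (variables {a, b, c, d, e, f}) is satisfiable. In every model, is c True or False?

Suppose c = 1.
Try b = 0.
From the singleton clause (~f), f = 0.
From the singleton clause (~e), e = 0.
That conflicts with the unit clause (e).
So b must be the other value — set b = 1.
From the singleton clause (~e), e = 0.
That conflicts with the unit clause (e).
Neither b = 1 nor b = 0 works.
So every satisfying assignment has c = False.

False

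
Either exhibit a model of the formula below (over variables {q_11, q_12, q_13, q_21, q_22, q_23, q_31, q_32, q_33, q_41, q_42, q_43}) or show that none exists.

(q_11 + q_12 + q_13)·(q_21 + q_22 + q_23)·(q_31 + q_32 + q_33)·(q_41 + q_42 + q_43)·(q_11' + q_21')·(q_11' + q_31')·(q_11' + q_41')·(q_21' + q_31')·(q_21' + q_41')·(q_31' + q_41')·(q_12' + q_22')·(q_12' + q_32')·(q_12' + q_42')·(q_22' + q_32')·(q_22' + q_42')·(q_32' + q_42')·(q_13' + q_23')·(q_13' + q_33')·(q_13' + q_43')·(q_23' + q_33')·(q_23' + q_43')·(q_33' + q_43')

Case q_11 = 0:
Case q_12 = 1:
Unit clause (q_22') forces q_22 = 0.
Unit clause (q_32') forces q_32 = 0.
Unit clause (q_42') forces q_42 = 0.
Case q_21 = 1:
Unit clause (q_31') forces q_31 = 0.
Unit clause (q_33) forces q_33 = 1.
Unit clause (q_41') forces q_41 = 0.
Unit clause (q_43) forces q_43 = 1.
Now (q_43') is unsatisfied and unit — conflict.
Undo q_21 and try q_21 = 0.
Unit clause (q_23) forces q_23 = 1.
Unit clause (q_13') forces q_13 = 0.
Unit clause (q_33') forces q_33 = 0.
Unit clause (q_31) forces q_31 = 1.
Unit clause (q_41') forces q_41 = 0.
Unit clause (q_43) forces q_43 = 1.
Now (q_43') is unsatisfied and unit — conflict.
Either choice for q_21 ends in contradiction.
Undo q_12 and try q_12 = 0.
Unit clause (q_13) forces q_13 = 1.
Unit clause (q_23') forces q_23 = 0.
Unit clause (q_33') forces q_33 = 0.
Unit clause (q_43') forces q_43 = 0.
Case q_21 = 1:
Unit clause (q_31') forces q_31 = 0.
Unit clause (q_32) forces q_32 = 1.
Unit clause (q_41') forces q_41 = 0.
Unit clause (q_42) forces q_42 = 1.
Now (q_42') is unsatisfied and unit — conflict.
Undo q_21 and try q_21 = 0.
Unit clause (q_22) forces q_22 = 1.
Unit clause (q_32') forces q_32 = 0.
Unit clause (q_31) forces q_31 = 1.
Unit clause (q_41') forces q_41 = 0.
Unit clause (q_42) forces q_42 = 1.
Now (q_42') is unsatisfied and unit — conflict.
Either choice for q_21 ends in contradiction.
Either choice for q_12 ends in contradiction.
Undo q_11 and try q_11 = 1.
Unit clause (q_21') forces q_21 = 0.
Unit clause (q_31') forces q_31 = 0.
Unit clause (q_41') forces q_41 = 0.
Case q_22 = 1:
Unit clause (q_12') forces q_12 = 0.
Unit clause (q_32') forces q_32 = 0.
Unit clause (q_33) forces q_33 = 1.
Unit clause (q_42') forces q_42 = 0.
Unit clause (q_43) forces q_43 = 1.
Now (q_43') is unsatisfied and unit — conflict.
Undo q_22 and try q_22 = 0.
Unit clause (q_23) forces q_23 = 1.
Unit clause (q_13') forces q_13 = 0.
Unit clause (q_33') forces q_33 = 0.
Unit clause (q_32) forces q_32 = 1.
Unit clause (q_12') forces q_12 = 0.
Unit clause (q_42') forces q_42 = 0.
Unit clause (q_43) forces q_43 = 1.
Now (q_43') is unsatisfied and unit — conflict.
Either choice for q_22 ends in contradiction.
Either choice for q_11 ends in contradiction.

UNSATISFIABLE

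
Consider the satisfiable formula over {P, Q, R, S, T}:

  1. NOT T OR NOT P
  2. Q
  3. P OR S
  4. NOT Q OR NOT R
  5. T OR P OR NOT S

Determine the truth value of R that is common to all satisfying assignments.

Suppose R = true.
(Q) alone gives Q = true.
Now (NOT Q) is unsatisfied and unit — conflict.
So every satisfying assignment has R = False.

False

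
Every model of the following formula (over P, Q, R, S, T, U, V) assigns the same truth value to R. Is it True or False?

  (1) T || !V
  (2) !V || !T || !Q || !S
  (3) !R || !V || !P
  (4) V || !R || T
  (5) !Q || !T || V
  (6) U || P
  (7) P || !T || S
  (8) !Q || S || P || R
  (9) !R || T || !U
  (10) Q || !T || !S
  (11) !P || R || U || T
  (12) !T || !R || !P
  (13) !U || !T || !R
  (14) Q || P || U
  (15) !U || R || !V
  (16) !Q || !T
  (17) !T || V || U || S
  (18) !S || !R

Suppose R = true.
(!S) alone gives S = false.
Try T = true.
(P) alone gives P = true.
Now (!P) is unsatisfied and unit — conflict.
That branch fails; take T = false instead.
(!V) alone gives V = false.
Now (V) is unsatisfied and unit — conflict.
Both values of T lead to a conflict.
So every satisfying assignment has R = False.

False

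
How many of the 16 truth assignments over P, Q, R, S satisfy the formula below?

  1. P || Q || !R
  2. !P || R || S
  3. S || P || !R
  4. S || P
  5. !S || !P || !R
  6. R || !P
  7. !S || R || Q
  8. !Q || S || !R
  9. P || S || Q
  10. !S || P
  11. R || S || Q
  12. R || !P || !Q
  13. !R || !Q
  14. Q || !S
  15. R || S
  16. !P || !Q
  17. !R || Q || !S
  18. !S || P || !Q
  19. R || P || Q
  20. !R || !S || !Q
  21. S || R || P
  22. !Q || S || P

There are 2^4 = 16 truth assignments over (P, Q, R, S).
Split on R. With R = true, the clauses containing R are satisfied and !R drops from the rest; 1 of the 2^3 = 8 assignments to the other variables satisfy what remains.
With R = false, by the same count on the reduced clause set, 0 assignments work.
Total: 1 + 0 = 1.

1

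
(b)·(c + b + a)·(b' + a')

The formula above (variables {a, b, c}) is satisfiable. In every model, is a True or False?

False

Suppose a = 1.
Unit clause (b) forces b = 1.
That conflicts with the unit clause (b').
So every satisfying assignment has a = False.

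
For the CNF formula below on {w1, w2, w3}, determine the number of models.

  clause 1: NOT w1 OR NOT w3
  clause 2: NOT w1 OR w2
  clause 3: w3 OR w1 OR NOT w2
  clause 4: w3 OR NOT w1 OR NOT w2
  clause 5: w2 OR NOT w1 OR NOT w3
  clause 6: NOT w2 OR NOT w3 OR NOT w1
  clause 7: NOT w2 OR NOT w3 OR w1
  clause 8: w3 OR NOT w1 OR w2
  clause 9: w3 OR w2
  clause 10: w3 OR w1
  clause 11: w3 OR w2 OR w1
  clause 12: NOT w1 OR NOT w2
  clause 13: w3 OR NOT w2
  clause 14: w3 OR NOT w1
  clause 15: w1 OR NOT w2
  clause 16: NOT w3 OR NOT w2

1

There are 2^3 = 8 truth assignments over (w1, w2, w3).
Check each against the 16 clauses (columns in the order w1, w2, w3):
  F F F  ✗ fails (w3 OR w2)
  F F T  ✓ satisfies all
  F T F  ✗ fails (w3 OR w1 OR NOT w2)
  F T T  ✗ fails (NOT w2 OR NOT w3 OR w1)
  T F F  ✗ fails (NOT w1 OR w2)
  T F T  ✗ fails (NOT w1 OR NOT w3)
  T T F  ✗ fails (w3 OR NOT w1 OR NOT w2)
  T T T  ✗ fails (NOT w1 OR NOT w3)
1 of the 8 rows is a model.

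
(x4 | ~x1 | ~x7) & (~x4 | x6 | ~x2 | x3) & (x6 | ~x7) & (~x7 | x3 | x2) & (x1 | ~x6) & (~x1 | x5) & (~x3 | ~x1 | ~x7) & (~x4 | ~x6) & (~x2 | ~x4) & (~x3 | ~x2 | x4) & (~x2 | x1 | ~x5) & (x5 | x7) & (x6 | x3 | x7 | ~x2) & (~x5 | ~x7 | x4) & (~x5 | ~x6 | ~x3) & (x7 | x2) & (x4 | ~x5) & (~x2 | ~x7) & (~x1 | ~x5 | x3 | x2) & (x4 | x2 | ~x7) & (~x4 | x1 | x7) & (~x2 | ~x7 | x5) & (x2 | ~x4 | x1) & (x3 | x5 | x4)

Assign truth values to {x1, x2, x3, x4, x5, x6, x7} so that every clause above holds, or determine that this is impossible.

UNSATISFIABLE

Branch on x6: set x6 = 1.
The clause (x1) is unit, so x1 = 1.
The clause (x5) is unit, so x5 = 1.
The clause (~x4) is unit, so x4 = 0.
Now (x4) is unsatisfied and unit — conflict.
That branch fails; take x6 = 0 instead.
The clause (~x7) is unit, so x7 = 0.
The clause (x5) is unit, so x5 = 1.
The clause (x2) is unit, so x2 = 1.
The clause (~x4) is unit, so x4 = 0.
Now (x4) is unsatisfied and unit — conflict.
Neither x6 = 1 nor x6 = 0 works.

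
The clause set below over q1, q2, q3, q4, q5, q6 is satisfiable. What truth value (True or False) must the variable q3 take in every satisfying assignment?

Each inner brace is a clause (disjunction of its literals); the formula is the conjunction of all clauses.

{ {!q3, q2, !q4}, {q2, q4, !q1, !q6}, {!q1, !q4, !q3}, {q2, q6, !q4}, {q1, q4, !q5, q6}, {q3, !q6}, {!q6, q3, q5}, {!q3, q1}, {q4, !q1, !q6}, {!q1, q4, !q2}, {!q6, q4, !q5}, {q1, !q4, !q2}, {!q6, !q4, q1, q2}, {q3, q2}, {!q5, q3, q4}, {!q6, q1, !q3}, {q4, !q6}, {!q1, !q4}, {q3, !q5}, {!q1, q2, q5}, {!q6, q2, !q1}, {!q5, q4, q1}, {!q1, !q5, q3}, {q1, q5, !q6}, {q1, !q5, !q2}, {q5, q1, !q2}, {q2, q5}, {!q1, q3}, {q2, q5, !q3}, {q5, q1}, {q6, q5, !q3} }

True

Suppose q3 = false.
Unit clause (!q6) forces q6 = false.
Unit clause (q2) forces q2 = true.
Unit clause (!q5) forces q5 = false.
Unit clause (q1) forces q1 = true.
Now (!q1) is unsatisfied and unit — conflict.
So every satisfying assignment has q3 = True.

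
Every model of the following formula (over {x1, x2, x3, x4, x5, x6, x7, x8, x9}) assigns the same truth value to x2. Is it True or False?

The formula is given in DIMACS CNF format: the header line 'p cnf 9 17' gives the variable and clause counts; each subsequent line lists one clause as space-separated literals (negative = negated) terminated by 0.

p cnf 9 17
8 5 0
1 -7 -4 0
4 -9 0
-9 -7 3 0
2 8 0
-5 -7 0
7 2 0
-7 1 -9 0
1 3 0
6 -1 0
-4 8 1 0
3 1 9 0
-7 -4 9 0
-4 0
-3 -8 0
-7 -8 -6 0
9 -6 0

Suppose x2 = False.
The clause (x8) is unit, so x8 = True.
The clause (x7) is unit, so x7 = True.
The clause (¬x5) is unit, so x5 = False.
The clause (¬x4) is unit, so x4 = False.
The clause (¬x9) is unit, so x9 = False.
The clause (¬x3) is unit, so x3 = False.
The clause (x1) is unit, so x1 = True.
The clause (x6) is unit, so x6 = True.
That conflicts with the unit clause (¬x6).
So every satisfying assignment has x2 = True.

True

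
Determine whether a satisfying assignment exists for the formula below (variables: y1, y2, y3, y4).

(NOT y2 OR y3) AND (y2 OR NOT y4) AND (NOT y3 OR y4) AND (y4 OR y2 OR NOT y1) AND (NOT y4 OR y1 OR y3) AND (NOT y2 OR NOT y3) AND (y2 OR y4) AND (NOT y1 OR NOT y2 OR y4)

Unsatisfiable

Branch on y2: set y2 = false.
The clause (NOT y4) is unit, so y4 = false.
Now (y4) is unsatisfied and unit — conflict.
So y2 must be the other value — set y2 = true.
The clause (y3) is unit, so y3 = true.
Now (NOT y3) is unsatisfied and unit — conflict.
Either choice for y2 ends in contradiction.
No assignment satisfies every clause.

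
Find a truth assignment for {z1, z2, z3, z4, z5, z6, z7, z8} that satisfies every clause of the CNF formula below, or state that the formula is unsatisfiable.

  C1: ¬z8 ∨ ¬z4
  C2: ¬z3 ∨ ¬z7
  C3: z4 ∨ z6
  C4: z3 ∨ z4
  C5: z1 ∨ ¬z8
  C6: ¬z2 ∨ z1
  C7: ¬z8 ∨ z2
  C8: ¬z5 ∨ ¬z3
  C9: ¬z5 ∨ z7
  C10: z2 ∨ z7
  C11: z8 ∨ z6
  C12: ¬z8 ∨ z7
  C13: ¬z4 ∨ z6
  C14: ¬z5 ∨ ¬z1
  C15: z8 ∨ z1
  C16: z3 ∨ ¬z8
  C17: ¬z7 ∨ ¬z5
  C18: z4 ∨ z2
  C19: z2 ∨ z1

z1: True, z2: True, z3: True, z4: True, z5: False, z6: True, z7: False, z8: False

Suppose z8 = False.
Unit clause (z6) forces z6 = True.
Unit clause (z1) forces z1 = True.
Unit clause (¬z5) forces z5 = False.
Suppose z3 = True.
Unit clause (¬z7) forces z7 = False.
Unit clause (z2) forces z2 = True.
Every clause is now satisfied; z4 is unconstrained.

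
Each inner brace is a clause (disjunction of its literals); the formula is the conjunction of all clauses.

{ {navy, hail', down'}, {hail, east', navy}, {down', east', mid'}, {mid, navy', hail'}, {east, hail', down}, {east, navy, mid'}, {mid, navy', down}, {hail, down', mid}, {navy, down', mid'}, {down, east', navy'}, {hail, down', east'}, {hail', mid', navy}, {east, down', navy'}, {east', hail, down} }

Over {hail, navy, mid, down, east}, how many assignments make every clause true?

There are 2^5 = 32 truth assignments over (hail, navy, mid, down, east).
Split on down. With down = 1, the clauses containing down are satisfied and down' drops from the rest; 0 of the 2^4 = 16 assignments to the other variables satisfy what remains.
With down = 0, by the same count on the reduced clause set, 3 assignments work.
(One model: hail=F, navy=F, mid=F, down=F, east=F.)
Total: 0 + 3 = 3.

3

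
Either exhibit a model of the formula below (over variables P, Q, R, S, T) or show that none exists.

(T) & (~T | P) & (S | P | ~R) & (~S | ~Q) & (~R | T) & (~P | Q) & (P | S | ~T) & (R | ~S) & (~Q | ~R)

P: 1, Q: 1, R: 0, S: 0, T: 1

The clause (T) is unit, so T = 1.
The clause (P) is unit, so P = 1.
The clause (Q) is unit, so Q = 1.
The clause (~S) is unit, so S = 0.
The clause (~R) is unit, so R = 0.
This assignment satisfies each clause.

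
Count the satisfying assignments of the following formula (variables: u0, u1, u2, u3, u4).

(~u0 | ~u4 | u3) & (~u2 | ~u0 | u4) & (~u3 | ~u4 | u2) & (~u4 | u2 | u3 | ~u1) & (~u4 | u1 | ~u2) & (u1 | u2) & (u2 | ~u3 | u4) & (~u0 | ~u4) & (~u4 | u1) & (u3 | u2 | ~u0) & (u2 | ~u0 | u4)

7

There are 2^5 = 32 truth assignments over (u0, u1, u2, u3, u4).
Split on u1. With u1 = 1, the clauses containing u1 are satisfied and ~u1 drops from the rest; 5 of the 2^4 = 16 assignments to the other variables satisfy what remains.
With u1 = 0, by the same count on the reduced clause set, 2 assignments work.
Total: 5 + 2 = 7.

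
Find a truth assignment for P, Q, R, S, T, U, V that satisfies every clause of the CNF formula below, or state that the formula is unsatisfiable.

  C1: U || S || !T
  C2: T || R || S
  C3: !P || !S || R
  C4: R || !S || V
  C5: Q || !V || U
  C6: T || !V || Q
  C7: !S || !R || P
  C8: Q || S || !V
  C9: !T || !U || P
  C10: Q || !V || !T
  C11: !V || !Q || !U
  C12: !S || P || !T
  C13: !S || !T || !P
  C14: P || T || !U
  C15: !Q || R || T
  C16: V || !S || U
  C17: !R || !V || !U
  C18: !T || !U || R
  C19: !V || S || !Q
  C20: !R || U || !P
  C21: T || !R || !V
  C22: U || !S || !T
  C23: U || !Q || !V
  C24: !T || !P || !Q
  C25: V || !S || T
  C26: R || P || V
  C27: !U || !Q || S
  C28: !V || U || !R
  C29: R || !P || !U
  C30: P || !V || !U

P ↦ true, Q ↦ false, R ↦ true, S ↦ false, T ↦ true, U ↦ true, V ↦ false

Case U = true:
Case T = true:
The clause (P) is unit, so P = true.
The clause (!S) is unit, so S = false.
The clause (R) is unit, so R = true.
The clause (!V) is unit, so V = false.
The clause (!Q) is unit, so Q = false.
This assignment satisfies each clause.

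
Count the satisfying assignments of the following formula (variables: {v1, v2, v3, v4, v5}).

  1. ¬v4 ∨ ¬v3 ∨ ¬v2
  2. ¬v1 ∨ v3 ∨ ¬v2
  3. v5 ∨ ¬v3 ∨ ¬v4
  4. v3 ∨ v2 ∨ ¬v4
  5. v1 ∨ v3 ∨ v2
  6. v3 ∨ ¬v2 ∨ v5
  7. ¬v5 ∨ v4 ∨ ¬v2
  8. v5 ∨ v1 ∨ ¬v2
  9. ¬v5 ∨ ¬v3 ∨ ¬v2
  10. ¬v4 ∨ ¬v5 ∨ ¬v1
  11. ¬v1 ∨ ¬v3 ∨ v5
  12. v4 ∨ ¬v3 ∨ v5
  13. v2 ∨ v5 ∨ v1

There are 2^5 = 32 truth assignments over (v1, v2, v3, v4, v5).
Split on v3. With v3 = True, the clauses containing v3 are satisfied and ¬v3 drops from the rest; 3 of the 2^4 = 16 assignments to the other variables satisfy what remains.
With v3 = False, by the same count on the reduced clause set, 3 assignments work.
(One model: v1=F, v2=F, v3=T, v4=F, v5=T.)
Total: 3 + 3 = 6.

6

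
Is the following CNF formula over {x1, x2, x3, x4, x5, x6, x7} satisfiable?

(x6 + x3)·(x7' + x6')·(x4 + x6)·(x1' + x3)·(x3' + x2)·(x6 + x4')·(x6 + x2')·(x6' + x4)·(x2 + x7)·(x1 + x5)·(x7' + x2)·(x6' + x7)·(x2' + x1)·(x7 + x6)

Unsatisfiable

Branch on x6: set x6 = 1.
From the singleton clause (x7'), x7 = 0.
That conflicts with the unit clause (x7).
Undo x6 and try x6 = 0.
From the singleton clause (x3), x3 = 1.
From the singleton clause (x4), x4 = 1.
That conflicts with the unit clause (x4').
Either choice for x6 ends in contradiction.
No assignment satisfies every clause.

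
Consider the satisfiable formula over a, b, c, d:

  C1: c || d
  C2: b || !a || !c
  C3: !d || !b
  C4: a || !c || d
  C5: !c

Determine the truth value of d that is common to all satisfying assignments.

True

Suppose d = false.
From the singleton clause (c), c = true.
That conflicts with the unit clause (!c).
So every satisfying assignment has d = True.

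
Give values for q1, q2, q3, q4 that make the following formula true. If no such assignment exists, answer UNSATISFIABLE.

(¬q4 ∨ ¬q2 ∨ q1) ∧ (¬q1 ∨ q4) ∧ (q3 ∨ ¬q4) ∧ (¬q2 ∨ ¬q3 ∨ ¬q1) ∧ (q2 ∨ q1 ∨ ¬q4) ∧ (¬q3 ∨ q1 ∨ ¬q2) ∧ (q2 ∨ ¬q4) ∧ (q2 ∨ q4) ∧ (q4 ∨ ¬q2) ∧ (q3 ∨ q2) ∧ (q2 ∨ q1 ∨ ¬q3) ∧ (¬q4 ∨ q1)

Branch on q1: set q1 = False.
(¬q4) alone gives q4 = False.
(q2) alone gives q2 = True.
That conflicts with the unit clause (¬q2).
So q1 must be the other value — set q1 = True.
(q4) alone gives q4 = True.
(q3) alone gives q3 = True.
(¬q2) alone gives q2 = False.
That conflicts with the unit clause (q2).
Neither q1 = True nor q1 = False works.

UNSATISFIABLE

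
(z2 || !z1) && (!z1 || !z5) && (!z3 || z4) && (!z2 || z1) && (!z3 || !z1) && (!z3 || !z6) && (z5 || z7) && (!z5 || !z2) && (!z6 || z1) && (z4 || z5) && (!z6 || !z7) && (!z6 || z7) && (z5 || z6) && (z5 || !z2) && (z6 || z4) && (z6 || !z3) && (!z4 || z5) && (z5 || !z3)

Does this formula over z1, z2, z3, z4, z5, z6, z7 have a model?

Yes, satisfiable

Case z2 = false:
Unit clause (!z1) forces z1 = false.
Unit clause (!z6) forces z6 = false.
Unit clause (z5) forces z5 = true.
Unit clause (z4) forces z4 = true.
Unit clause (!z3) forces z3 = false.
No clause remains; z7 is free.
A satisfying assignment: z1 ↦ false, z2 ↦ false, z3 ↦ false, z4 ↦ true, z5 ↦ true, z6 ↦ false, z7 ↦ true.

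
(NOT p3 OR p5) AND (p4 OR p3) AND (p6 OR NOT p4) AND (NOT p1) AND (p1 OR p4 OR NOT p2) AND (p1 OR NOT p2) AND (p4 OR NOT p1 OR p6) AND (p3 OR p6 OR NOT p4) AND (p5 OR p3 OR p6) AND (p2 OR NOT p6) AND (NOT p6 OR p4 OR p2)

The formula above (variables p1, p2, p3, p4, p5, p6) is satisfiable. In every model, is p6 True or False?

Suppose p6 = true.
From the singleton clause (NOT p1), p1 = false.
From the singleton clause (NOT p2), p2 = false.
Now (p2) is unsatisfied and unit — conflict.
So every satisfying assignment has p6 = False.

False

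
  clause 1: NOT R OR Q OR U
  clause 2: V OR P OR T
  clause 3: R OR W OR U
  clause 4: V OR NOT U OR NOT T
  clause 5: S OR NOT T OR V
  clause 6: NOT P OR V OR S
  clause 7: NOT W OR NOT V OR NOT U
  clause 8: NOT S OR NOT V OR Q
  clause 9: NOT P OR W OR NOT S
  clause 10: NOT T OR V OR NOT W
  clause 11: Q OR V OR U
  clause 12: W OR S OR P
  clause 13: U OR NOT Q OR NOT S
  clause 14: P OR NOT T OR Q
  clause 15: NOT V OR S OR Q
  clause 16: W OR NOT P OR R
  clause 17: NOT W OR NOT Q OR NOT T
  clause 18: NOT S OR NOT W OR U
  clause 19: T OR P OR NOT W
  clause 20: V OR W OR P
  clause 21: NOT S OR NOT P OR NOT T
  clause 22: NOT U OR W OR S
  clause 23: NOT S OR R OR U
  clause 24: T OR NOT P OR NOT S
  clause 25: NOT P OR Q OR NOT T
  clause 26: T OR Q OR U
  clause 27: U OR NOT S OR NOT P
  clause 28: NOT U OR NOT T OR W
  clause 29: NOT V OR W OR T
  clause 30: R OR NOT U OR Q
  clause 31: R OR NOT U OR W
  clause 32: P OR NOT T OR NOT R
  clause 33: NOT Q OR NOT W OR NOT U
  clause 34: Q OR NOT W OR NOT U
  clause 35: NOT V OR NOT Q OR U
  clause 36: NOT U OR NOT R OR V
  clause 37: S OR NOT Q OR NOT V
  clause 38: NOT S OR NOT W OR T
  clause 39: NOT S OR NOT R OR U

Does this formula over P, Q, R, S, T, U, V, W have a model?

No, unsatisfiable

Case R = false:
Case W = true:
Case V = false:
(NOT T) alone gives T = false.
(P) alone gives P = true.
(S) alone gives S = true.
Now (NOT S) is unsatisfied and unit — conflict.
So V must be the other value — set V = true.
(NOT U) alone gives U = false.
(NOT S) alone gives S = false.
(Q) alone gives Q = true.
Now (NOT Q) is unsatisfied and unit — conflict.
Neither V = true nor V = false works.
So W must be the other value — set W = false.
(U) alone gives U = true.
Now (NOT U) is unsatisfied and unit — conflict.
Neither W = true nor W = false works.
So R must be the other value — set R = true.
Case Q = true:
Case U = true:
(NOT W) alone gives W = false.
(S) alone gives S = true.
(NOT P) alone gives P = false.
(V) alone gives V = true.
(NOT T) alone gives T = false.
Now (T) is unsatisfied and unit — conflict.
So U must be the other value — set U = false.
(NOT S) alone gives S = false.
(NOT V) alone gives V = false.
(NOT T) alone gives T = false.
(P) alone gives P = true.
Now (NOT P) is unsatisfied and unit — conflict.
Neither U = true nor U = false works.
So Q must be the other value — set Q = false.
(U) alone gives U = true.
(NOT W) alone gives W = false.
(S) alone gives S = true.
(NOT V) alone gives V = false.
Now (V) is unsatisfied and unit — conflict.
Neither Q = true nor Q = false works.
Neither R = true nor R = false works.
No assignment satisfies every clause.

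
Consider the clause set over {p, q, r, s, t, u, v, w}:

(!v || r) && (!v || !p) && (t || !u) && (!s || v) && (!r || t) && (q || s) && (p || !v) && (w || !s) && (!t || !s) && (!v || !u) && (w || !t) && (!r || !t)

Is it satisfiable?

Case v = false:
From the singleton clause (!s), s = false.
From the singleton clause (q), q = true.
Case t = false:
From the singleton clause (!u), u = false.
From the singleton clause (!r), r = false.
Every clause is now satisfied; p, w are unconstrained.
A satisfying assignment: p ↦ true, q ↦ true, r ↦ false, s ↦ false, t ↦ false, u ↦ false, v ↦ false, w ↦ false.

Yes, satisfiable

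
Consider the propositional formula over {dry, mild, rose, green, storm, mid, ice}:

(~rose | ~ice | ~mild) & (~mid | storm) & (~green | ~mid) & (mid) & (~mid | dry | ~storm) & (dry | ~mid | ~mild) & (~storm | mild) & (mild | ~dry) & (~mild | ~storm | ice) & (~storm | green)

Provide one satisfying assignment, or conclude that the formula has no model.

Unit clause (mid) forces mid = 1.
Unit clause (storm) forces storm = 1.
Unit clause (~green) forces green = 0.
But (green) is also a unit clause — contradiction.

UNSATISFIABLE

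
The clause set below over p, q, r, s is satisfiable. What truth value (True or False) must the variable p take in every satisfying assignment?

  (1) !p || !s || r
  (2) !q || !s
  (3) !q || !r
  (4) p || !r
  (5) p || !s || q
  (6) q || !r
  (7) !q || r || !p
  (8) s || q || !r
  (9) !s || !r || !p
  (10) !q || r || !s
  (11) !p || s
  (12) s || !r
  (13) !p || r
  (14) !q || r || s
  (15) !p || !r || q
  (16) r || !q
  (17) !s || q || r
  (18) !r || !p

Suppose p = true.
Unit clause (s) forces s = true.
Unit clause (r) forces r = true.
Now (!r) is unsatisfied and unit — conflict.
So every satisfying assignment has p = False.

False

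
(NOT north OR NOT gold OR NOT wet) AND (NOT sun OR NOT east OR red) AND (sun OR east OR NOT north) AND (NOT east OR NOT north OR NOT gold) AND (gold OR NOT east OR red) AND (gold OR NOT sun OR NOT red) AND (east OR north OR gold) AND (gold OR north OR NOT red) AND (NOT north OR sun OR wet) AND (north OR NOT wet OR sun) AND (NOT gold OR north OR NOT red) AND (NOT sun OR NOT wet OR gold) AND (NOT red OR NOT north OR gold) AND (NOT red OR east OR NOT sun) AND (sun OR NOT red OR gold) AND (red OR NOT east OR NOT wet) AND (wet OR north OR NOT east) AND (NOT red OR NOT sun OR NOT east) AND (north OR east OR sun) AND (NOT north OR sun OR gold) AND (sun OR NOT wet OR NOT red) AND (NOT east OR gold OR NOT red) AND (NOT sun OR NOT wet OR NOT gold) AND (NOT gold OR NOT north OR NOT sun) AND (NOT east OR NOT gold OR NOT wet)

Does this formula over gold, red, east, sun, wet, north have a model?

Suppose north = false.
Suppose east = false.
The clause (gold) is unit, so gold = true.
The clause (NOT red) is unit, so red = false.
The clause (sun) is unit, so sun = true.
The clause (NOT wet) is unit, so wet = false.
Every clause now holds.
A satisfying assignment: gold ↦ true, red ↦ false, east ↦ false, sun ↦ true, wet ↦ false, north ↦ false.

Satisfiable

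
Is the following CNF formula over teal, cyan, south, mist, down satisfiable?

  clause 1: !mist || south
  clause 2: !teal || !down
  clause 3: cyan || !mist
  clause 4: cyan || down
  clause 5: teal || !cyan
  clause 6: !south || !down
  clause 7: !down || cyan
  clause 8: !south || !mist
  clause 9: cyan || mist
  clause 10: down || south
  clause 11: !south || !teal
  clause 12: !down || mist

Case mist = false:
Unit clause (cyan) forces cyan = true.
Unit clause (teal) forces teal = true.
Unit clause (!down) forces down = false.
Unit clause (south) forces south = true.
But (!south) is also a unit clause — contradiction.
Undo mist and try mist = true.
Unit clause (south) forces south = true.
But (!south) is also a unit clause — contradiction.
Both values of mist lead to a conflict.
No assignment satisfies every clause.

Unsatisfiable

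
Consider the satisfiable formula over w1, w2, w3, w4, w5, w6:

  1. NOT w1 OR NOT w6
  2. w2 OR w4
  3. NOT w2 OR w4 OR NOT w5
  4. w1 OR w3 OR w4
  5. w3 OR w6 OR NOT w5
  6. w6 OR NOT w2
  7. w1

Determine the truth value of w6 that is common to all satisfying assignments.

Suppose w6 = true.
From the singleton clause (NOT w1), w1 = false.
But (w1) is also a unit clause — contradiction.
So every satisfying assignment has w6 = False.

False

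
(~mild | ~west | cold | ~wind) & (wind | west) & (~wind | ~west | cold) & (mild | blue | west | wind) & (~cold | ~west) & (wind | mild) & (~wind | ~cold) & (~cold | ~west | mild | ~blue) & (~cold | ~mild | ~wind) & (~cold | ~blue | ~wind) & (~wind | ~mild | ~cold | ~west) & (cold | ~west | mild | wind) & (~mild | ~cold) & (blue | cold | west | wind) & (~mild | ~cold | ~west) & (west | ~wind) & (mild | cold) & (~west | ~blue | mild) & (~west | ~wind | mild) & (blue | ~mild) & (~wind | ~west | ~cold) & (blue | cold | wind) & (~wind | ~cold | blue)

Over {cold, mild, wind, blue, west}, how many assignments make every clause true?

There are 2^5 = 32 truth assignments over (cold, mild, wind, blue, west).
Split on mild. With mild = 1, the clauses containing mild are satisfied and ~mild drops from the rest; 1 of the 2^4 = 16 assignments to the other variables satisfy what remains.
With mild = 0, by the same count on the reduced clause set, 0 assignments work.
(One model: cold=F, mild=T, wind=F, blue=T, west=T.)
Total: 1 + 0 = 1.

1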